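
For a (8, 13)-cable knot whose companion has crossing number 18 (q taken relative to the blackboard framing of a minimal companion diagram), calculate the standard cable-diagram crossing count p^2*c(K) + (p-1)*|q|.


Step 1: Each of the c(K) crossings of the companion diagram becomes p*p = p^2 crossings among the p parallel strands, and each of the |q| twists s_1 s_2 ... s_(p-1) adds (p-1) crossings.
  Crossings = p^2 * c(K) + (p-1)*|q|
Step 2: = 8^2 * 18 + (8-1)*13
Step 3: = 64*18 + 7*13
Step 4: = 1152 + 91 = 1243

1243


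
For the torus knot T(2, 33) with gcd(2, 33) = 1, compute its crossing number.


For a torus knot T(p, q) with gcd(p,q)=1,
the crossing number is min(p*(q-1), q*(p-1)).
p*(q-1) = 2*32 = 64
q*(p-1) = 33*1 = 33
min(64, 33) = 33

33


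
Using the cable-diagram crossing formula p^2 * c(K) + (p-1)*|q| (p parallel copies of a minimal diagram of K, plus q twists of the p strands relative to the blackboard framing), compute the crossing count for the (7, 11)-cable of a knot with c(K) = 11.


Step 1: Each of the c(K) crossings of the companion diagram becomes p*p = p^2 crossings among the p parallel strands, and each of the |q| twists s_1 s_2 ... s_(p-1) adds (p-1) crossings.
  Crossings = p^2 * c(K) + (p-1)*|q|
Step 2: = 7^2 * 11 + (7-1)*11
Step 3: = 49*11 + 6*11
Step 4: = 539 + 66 = 605

605


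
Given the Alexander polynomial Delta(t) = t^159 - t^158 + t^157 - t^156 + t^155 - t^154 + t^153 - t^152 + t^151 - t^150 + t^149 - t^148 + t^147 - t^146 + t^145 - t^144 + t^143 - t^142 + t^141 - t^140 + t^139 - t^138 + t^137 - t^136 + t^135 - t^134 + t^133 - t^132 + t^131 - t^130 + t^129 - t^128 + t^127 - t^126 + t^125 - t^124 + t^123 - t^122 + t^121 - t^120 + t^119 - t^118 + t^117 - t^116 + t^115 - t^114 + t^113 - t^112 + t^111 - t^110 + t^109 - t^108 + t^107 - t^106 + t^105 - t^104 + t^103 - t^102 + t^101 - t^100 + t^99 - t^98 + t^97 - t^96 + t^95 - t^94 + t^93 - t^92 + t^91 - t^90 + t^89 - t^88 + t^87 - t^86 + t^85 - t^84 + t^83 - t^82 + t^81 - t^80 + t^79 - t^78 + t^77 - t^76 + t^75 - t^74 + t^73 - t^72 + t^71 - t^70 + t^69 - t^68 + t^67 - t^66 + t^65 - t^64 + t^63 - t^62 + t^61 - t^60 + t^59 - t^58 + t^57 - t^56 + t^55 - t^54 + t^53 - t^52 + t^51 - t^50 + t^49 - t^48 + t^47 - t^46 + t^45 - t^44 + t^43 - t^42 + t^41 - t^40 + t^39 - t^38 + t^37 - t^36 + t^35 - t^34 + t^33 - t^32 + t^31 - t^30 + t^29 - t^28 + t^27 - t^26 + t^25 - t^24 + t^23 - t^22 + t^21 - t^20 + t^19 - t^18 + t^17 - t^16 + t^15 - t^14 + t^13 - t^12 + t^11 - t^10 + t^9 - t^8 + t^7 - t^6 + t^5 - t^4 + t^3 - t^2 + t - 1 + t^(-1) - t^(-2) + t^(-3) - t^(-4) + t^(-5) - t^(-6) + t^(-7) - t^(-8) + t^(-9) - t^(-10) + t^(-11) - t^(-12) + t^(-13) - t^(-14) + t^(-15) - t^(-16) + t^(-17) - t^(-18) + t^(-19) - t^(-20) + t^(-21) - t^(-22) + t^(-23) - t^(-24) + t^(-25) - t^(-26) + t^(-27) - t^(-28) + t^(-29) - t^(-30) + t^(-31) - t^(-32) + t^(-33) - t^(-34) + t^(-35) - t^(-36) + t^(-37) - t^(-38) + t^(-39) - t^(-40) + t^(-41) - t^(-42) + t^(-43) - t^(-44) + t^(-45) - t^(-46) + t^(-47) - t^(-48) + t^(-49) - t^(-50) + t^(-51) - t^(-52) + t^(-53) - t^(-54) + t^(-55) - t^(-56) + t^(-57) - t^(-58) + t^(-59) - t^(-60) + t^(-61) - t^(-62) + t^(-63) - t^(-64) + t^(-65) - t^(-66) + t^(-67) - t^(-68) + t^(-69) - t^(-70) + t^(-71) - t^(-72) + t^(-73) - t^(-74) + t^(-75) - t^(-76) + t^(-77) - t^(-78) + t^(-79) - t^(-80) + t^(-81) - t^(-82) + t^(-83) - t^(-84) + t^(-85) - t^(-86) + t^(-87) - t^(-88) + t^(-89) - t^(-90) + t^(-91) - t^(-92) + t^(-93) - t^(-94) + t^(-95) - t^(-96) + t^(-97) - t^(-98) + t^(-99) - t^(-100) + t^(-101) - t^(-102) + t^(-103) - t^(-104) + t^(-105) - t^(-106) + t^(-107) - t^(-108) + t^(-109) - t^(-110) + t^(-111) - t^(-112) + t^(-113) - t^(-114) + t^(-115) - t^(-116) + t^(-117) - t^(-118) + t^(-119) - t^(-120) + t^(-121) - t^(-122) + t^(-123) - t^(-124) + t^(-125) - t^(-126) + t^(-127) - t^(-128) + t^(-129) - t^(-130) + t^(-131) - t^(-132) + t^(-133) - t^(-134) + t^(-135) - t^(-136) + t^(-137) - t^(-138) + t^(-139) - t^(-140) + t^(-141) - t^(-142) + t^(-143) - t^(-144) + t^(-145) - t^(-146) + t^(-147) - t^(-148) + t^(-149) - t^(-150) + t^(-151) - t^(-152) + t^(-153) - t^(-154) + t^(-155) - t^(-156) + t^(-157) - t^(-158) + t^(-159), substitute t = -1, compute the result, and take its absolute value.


Step 1: The polynomial has 319 terms with alternating signs, exponents from 159 down to -159.
Step 2: Substitute t = -1. The i-th term has coefficient (-1)^i and exponent (m-i),
  so its value is (-1)^i * (-1)^(m-i) = (-1)^m = -1 for every i.
Step 3: All 319 terms equal -1, so Delta(-1) = 319 * (-1) = -319
Step 4: |Delta(-1)| = 319

319


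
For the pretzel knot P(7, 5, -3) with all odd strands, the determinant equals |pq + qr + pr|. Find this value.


Step 1: Compute pq + qr + pr.
pq = 7*5 = 35
qr = 5*(-3) = -15
pr = 7*(-3) = -21
pq + qr + pr = 35 + (-15) + (-21) = -1
Step 2: Take absolute value.
det(P(7,5,-3)) = |-1| = 1

1


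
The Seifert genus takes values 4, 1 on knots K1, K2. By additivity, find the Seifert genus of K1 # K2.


The Seifert genus is additive under connected sum.
Seifert genus(K1 # K2) = (4) + (1)
= 5

5


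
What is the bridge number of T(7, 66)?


The bridge number of T(p,q) is min(p,q).
min(7, 66) = 7

7


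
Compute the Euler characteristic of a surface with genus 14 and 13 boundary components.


chi = 2 - 2g - b
= 2 - 2*14 - 13
= 2 - 28 - 13 = -39

-39


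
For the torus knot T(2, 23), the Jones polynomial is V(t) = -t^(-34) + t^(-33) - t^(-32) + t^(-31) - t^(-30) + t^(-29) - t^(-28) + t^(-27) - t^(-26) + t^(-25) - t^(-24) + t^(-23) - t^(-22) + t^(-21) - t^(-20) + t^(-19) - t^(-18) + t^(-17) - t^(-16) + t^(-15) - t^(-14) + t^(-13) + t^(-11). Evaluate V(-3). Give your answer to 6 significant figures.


Substituting t = -3 into V(t) = -t^(-34) + t^(-33) - t^(-32) + t^(-31) - t^(-30) + t^(-29) - t^(-28) + t^(-27) - t^(-26) + t^(-25) - t^(-24) + t^(-23) - t^(-22) + t^(-21) - t^(-20) + t^(-19) - t^(-18) + t^(-17) - t^(-16) + t^(-15) - t^(-14) + t^(-13) + t^(-11):
  (-)t^(-34) = -5.99622e-17
  (+)t^(-33) = -1.79887e-16
  (-)t^(-32) = -5.3966e-16
  (+)t^(-31) = -1.61898e-15
  (-)t^(-30) = -4.85694e-15
  (+)t^(-29) = -1.45708e-14
  (-)t^(-28) = -4.37124e-14
  (+)t^(-27) = -1.31137e-13
  (-)t^(-26) = -3.93412e-13
  (+)t^(-25) = -1.18024e-12
  (-)t^(-24) = -3.54071e-12
  (+)t^(-23) = -1.06221e-11
  (-)t^(-22) = -3.18664e-11
  (+)t^(-21) = -9.55991e-11
  (-)t^(-20) = -2.86797e-10
  (+)t^(-19) = -8.60392e-10
  (-)t^(-18) = -2.58117e-09
  (+)t^(-17) = -7.74352e-09
  (-)t^(-16) = -2.32306e-08
  (+)t^(-15) = -6.96917e-08
  (-)t^(-14) = -2.09075e-07
  (+)t^(-13) = -6.27225e-07
  (+)t^(-11) = -5.64503e-06
Sum = (-5.99622e-17) + (-1.79887e-16) + (-5.3966e-16) + (-1.61898e-15) + (-4.85694e-15) + (-1.45708e-14) + (-4.37124e-14) + (-1.31137e-13) + (-3.93412e-13) + (-1.18024e-12) + (-3.54071e-12) + (-1.06221e-11) + (-3.18664e-11) + (-9.55991e-11) + (-2.86797e-10) + (-8.60392e-10) + (-2.58117e-09) + (-7.74352e-09) + (-2.32306e-08) + (-6.96917e-08) + (-2.09075e-07) + (-6.27225e-07) + (-5.64503e-06)
= -6.585867481e-06
Rounded to 6 significant figures: -6.58587e-06

-6.58587e-06


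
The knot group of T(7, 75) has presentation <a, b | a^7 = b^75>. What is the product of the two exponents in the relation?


The relation is a^7 = b^75.
Product of exponents = 7 * 75
= 525

525


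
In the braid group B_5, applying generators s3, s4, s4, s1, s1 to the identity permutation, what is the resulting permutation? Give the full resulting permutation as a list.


Starting with identity [1, 2, 3, 4, 5].
Apply generators in sequence:
  After s3: [1, 2, 4, 3, 5]
  After s4: [1, 2, 4, 5, 3]
  After s4: [1, 2, 4, 3, 5]
  After s1: [2, 1, 4, 3, 5]
  After s1: [1, 2, 4, 3, 5]
Final permutation: [1, 2, 4, 3, 5]

[1, 2, 4, 3, 5]


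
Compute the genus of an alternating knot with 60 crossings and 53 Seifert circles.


For alternating knots, g = (c - s + 1)/2.
= (60 - 53 + 1)/2
= 8/2 = 4

4


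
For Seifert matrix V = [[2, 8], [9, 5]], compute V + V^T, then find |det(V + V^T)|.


Step 1: Form V + V^T where V = [[2, 8], [9, 5]]
  V^T = [[2, 9], [8, 5]]
  V + V^T = [[4, 17], [17, 10]]
Step 2: det(V + V^T) = 4*10 - 17*17
  = 40 - 289 = -249
Step 3: Knot determinant = |det(V + V^T)| = |-249| = 249

249


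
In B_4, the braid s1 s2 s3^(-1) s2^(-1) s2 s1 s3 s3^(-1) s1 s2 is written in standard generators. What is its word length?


The word length counts the number of generators (including inverses).
Listing each generator: s1, s2, s3^(-1), s2^(-1), s2, s1, s3, s3^(-1), s1, s2
There are 10 generators in this braid word.

10


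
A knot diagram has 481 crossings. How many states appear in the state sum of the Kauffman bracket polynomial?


Each crossing contributes 2 choices (A-smoothing or B-smoothing).
Total states = 2^481 = 6243497100631984462763194459586332611497196285329942301718313919250743477639531240240612206126983942319653862242813245790895951358576570612580352

6243497100631984462763194459586332611497196285329942301718313919250743477639531240240612206126983942319653862242813245790895951358576570612580352


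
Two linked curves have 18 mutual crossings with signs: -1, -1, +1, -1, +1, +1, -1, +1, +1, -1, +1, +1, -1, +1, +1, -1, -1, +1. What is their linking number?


Step 1: Count positive crossings: 10
Step 2: Count negative crossings: 8
Step 3: Sum of signs = 10 - 8 = 2
Step 4: Linking number = sum/2 = 2/2 = 1

1


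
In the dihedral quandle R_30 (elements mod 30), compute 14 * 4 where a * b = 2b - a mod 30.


14 * 4 = 2*4 - 14 mod 30
= 8 - 14 mod 30
= -6 mod 30 = 24

24


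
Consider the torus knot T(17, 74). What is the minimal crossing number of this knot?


For a torus knot T(p, q) with gcd(p,q)=1,
the crossing number is min(p*(q-1), q*(p-1)).
p*(q-1) = 17*73 = 1241
q*(p-1) = 74*16 = 1184
min(1241, 1184) = 1184

1184


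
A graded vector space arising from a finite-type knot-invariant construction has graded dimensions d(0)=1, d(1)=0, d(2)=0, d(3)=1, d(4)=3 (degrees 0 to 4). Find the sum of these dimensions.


Total dimension = d(0) + d(1) + ... + d(4)
= 1 + 0 + 0 + 1 + 3
= 5

5


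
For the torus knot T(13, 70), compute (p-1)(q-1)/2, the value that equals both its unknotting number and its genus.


For a torus knot T(p,q), both the unknotting number and genus equal (p-1)(q-1)/2.
= (13-1)(70-1)/2
= 12*69/2
= 828/2 = 414

414


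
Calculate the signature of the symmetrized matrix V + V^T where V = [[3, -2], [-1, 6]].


Step 1: V + V^T = [[6, -3], [-3, 12]]
Step 2: trace = 18, det = 63
Step 3: Discriminant = 18^2 - 4*63 = 72
Step 4: Eigenvalues: 13.2426, 4.75736
Step 5: Signature = (# positive eigenvalues) - (# negative eigenvalues) = 2

2


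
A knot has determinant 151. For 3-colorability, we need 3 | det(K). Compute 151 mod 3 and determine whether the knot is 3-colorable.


Step 1: A knot is p-colorable if and only if p divides its determinant.
Step 2: Compute 151 mod 3.
151 = 50 * 3 + 1
Step 3: 151 mod 3 = 1
Step 4: The knot is 3-colorable: no

1


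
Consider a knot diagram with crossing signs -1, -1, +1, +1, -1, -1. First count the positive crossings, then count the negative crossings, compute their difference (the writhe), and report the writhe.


Step 1: Count positive crossings (+1).
Positive crossings: 2
Step 2: Count negative crossings (-1).
Negative crossings: 4
Step 3: Writhe = (positive) - (negative)
w = 2 - 4 = -2
Step 4: |w| = 2, and w is negative

-2


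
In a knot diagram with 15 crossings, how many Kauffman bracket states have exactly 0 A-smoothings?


We choose which 0 of 15 crossings get A-smoothings.
C(15, 0) = 15! / (0! * 15!)
= 1

1


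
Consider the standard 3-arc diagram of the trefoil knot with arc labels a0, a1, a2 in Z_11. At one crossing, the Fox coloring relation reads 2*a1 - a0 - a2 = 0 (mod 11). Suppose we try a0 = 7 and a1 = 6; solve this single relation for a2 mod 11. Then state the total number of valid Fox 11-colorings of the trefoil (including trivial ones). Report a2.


Step 1: Apply the given crossing relation 2*a1 - a0 - a2 = 0 (mod 11).
  a2 = 2*a1 - a0 mod 11
  a2 = 2*6 - 7 mod 11
  a2 = 12 - 7 mod 11
  a2 = 5 mod 11 = 5
Step 2: The trefoil has determinant 3.
  Number of Fox p-colorings (p prime) is p^2 if p = 3, else p.
  Since 11 does not divide 3, only trivial (constant) colorings exist.
  (So the trial a0 = 7, a1 = 6 with a0 != a1 does NOT extend to a valid coloring of the whole trefoil: the other two crossing relations require 3*(a1 - a0) = 0 (mod 11), which fails.)
  Total colorings = 11
Step 3: a2 = 5, total Fox 11-colorings = 11

5


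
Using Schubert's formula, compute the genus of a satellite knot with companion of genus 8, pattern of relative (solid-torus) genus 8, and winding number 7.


Schubert: g(satellite) = g_rel(pattern) + |winding| * g(companion),
where g_rel(pattern) is the genus of the pattern relative to the solid torus.
= 8 + 7 * 8
= 8 + 56 = 64

64


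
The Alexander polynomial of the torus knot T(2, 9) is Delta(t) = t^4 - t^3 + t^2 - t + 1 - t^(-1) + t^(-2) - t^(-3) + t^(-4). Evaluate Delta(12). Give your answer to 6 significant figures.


Substituting t = 12 into Delta(t) = t^4 - t^3 + t^2 - t + 1 - t^(-1) + t^(-2) - t^(-3) + t^(-4):
Term values: (20736) + (-1728) + (144) + (-12) + (1) + (-0.0833333) + (0.00694444) + (-0.000578704) + (4.82253e-05)
Sum = 19140.92308
Rounded to 6 significant figures: 19140.9

19140.9


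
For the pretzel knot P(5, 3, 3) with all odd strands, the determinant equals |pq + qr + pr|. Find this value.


Step 1: Compute pq + qr + pr.
pq = 5*3 = 15
qr = 3*3 = 9
pr = 5*3 = 15
pq + qr + pr = 15 + 9 + 15 = 39
Step 2: Take absolute value.
det(P(5,3,3)) = |39| = 39

39


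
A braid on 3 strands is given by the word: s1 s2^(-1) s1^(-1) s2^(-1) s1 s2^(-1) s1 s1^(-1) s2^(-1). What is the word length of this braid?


The word length counts the number of generators (including inverses).
Listing each generator: s1, s2^(-1), s1^(-1), s2^(-1), s1, s2^(-1), s1, s1^(-1), s2^(-1)
There are 9 generators in this braid word.

9


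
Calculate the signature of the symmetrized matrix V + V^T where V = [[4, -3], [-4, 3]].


Step 1: V + V^T = [[8, -7], [-7, 6]]
Step 2: trace = 14, det = -1
Step 3: Discriminant = 14^2 - 4*(-1) = 200
Step 4: Eigenvalues: 14.0711, -0.0710678
Step 5: Signature = (# positive eigenvalues) - (# negative eigenvalues) = 0

0


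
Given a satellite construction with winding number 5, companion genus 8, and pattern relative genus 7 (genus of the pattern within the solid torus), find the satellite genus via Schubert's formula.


Schubert: g(satellite) = g_rel(pattern) + |winding| * g(companion),
where g_rel(pattern) is the genus of the pattern relative to the solid torus.
= 7 + 5 * 8
= 7 + 40 = 47

47


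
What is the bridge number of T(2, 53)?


The bridge number of T(p,q) is min(p,q).
min(2, 53) = 2

2


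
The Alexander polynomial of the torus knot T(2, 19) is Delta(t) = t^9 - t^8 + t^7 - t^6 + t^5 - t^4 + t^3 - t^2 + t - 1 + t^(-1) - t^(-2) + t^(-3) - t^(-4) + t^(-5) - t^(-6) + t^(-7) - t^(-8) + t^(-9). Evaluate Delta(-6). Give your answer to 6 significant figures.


Substituting t = -6 into Delta(t) = t^9 - t^8 + t^7 - t^6 + t^5 - t^4 + t^3 - t^2 + t - 1 + t^(-1) - t^(-2) + t^(-3) - t^(-4) + t^(-5) - t^(-6) + t^(-7) - t^(-8) + t^(-9):
Term values: (-10077696) + (-1679616) + (-279936) + (-46656) + (-7776) + (-1296) + (-216) + (-36) + (-6) + (-1) + (-0.166667) + (-0.0277778) + (-0.00462963) + (-0.000771605) + (-0.000128601) + (-2.14335e-05) + (-3.57225e-06) + (-5.95374e-07) + (-9.9229e-08)
Sum = -12093235.2
Rounded to 6 significant figures: -1.20932e+07

-1.20932e+07


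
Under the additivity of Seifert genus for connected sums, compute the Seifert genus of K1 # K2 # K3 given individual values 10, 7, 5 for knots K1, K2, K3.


The Seifert genus is additive under connected sum.
Seifert genus(K1 # K2 # K3) = (10) + (7) + (5)
= 22

22


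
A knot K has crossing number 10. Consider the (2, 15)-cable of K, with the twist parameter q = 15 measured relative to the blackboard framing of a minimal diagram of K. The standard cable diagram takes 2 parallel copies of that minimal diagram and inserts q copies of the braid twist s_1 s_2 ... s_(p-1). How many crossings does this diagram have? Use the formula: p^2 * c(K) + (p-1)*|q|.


Step 1: Each of the c(K) crossings of the companion diagram becomes p*p = p^2 crossings among the p parallel strands, and each of the |q| twists s_1 s_2 ... s_(p-1) adds (p-1) crossings.
  Crossings = p^2 * c(K) + (p-1)*|q|
Step 2: = 2^2 * 10 + (2-1)*15
Step 3: = 4*10 + 1*15
Step 4: = 40 + 15 = 55

55


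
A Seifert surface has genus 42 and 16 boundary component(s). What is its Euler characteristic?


chi = 2 - 2g - b
= 2 - 2*42 - 16
= 2 - 84 - 16 = -98

-98


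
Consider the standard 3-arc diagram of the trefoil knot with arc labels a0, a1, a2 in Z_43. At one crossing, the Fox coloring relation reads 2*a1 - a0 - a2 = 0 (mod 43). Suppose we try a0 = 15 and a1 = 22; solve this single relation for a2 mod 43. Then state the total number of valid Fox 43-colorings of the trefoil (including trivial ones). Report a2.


Step 1: Apply the given crossing relation 2*a1 - a0 - a2 = 0 (mod 43).
  a2 = 2*a1 - a0 mod 43
  a2 = 2*22 - 15 mod 43
  a2 = 44 - 15 mod 43
  a2 = 29 mod 43 = 29
Step 2: The trefoil has determinant 3.
  Number of Fox p-colorings (p prime) is p^2 if p = 3, else p.
  Since 43 does not divide 3, only trivial (constant) colorings exist.
  (So the trial a0 = 15, a1 = 22 with a0 != a1 does NOT extend to a valid coloring of the whole trefoil: the other two crossing relations require 3*(a1 - a0) = 0 (mod 43), which fails.)
  Total colorings = 43
Step 3: a2 = 29, total Fox 43-colorings = 43

29


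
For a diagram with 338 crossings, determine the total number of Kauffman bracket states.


Each crossing contributes 2 choices (A-smoothing or B-smoothing).
Total states = 2^338 = 559936185544451052639360570142111069530411374308662383724997275240947967795040236345219373317901778944

559936185544451052639360570142111069530411374308662383724997275240947967795040236345219373317901778944


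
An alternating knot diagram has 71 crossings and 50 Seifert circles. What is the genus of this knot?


For alternating knots, g = (c - s + 1)/2.
= (71 - 50 + 1)/2
= 22/2 = 11

11


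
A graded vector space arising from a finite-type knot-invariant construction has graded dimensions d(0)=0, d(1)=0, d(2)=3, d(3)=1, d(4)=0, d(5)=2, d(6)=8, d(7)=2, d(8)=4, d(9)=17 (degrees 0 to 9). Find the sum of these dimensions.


Total dimension = d(0) + d(1) + ... + d(9)
= 0 + 0 + 3 + 1 + 0 + 2 + 8 + 2 + 4 + 17
= 37

37


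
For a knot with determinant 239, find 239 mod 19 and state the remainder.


Step 1: A knot is p-colorable if and only if p divides its determinant.
Step 2: Compute 239 mod 19.
239 = 12 * 19 + 11
Step 3: 239 mod 19 = 11
Step 4: The knot is 19-colorable: no

11


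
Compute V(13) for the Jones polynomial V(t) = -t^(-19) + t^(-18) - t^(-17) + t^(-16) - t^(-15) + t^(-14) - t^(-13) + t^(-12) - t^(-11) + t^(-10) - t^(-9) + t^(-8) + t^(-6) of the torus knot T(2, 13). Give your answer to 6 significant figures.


Substituting t = 13 into V(t) = -t^(-19) + t^(-18) - t^(-17) + t^(-16) - t^(-15) + t^(-14) - t^(-13) + t^(-12) - t^(-11) + t^(-10) - t^(-9) + t^(-8) + t^(-6):
  (-)t^(-19) = -6.84032e-22
  (+)t^(-18) = 8.89241e-21
  (-)t^(-17) = -1.15601e-19
  (+)t^(-16) = 1.50282e-18
  (-)t^(-15) = -1.95366e-17
  (+)t^(-14) = 2.53976e-16
  (-)t^(-13) = -3.30169e-15
  (+)t^(-12) = 4.2922e-14
  (-)t^(-11) = -5.57986e-13
  (+)t^(-10) = 7.25382e-12
  (-)t^(-9) = -9.42996e-11
  (+)t^(-8) = 1.22589e-09
  (+)t^(-6) = 2.07176e-07
Sum = (-6.84032e-22) + (8.89241e-21) + (-1.15601e-19) + (1.50282e-18) + (-1.95366e-17) + (2.53976e-16) + (-3.30169e-15) + (4.2922e-14) + (-5.57986e-13) + (7.25382e-12) + (-9.42996e-11) + (1.22589e-09) + (2.07176e-07)
= 2.083145419e-07
Rounded to 6 significant figures: 2.08315e-07

2.08315e-07


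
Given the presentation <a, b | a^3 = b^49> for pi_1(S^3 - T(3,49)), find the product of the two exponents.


The relation is a^3 = b^49.
Product of exponents = 3 * 49
= 147

147


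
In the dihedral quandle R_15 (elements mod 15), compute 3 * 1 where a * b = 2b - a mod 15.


3 * 1 = 2*1 - 3 mod 15
= 2 - 3 mod 15
= -1 mod 15 = 14

14


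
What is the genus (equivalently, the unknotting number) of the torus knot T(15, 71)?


For a torus knot T(p,q), both the unknotting number and genus equal (p-1)(q-1)/2.
= (15-1)(71-1)/2
= 14*70/2
= 980/2 = 490

490


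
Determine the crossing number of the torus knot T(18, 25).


For a torus knot T(p, q) with gcd(p,q)=1,
the crossing number is min(p*(q-1), q*(p-1)).
p*(q-1) = 18*24 = 432
q*(p-1) = 25*17 = 425
min(432, 425) = 425

425


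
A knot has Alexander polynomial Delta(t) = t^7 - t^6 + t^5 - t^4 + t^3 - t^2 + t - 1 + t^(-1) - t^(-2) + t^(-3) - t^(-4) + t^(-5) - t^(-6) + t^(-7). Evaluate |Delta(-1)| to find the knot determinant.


Step 1: The polynomial has 15 terms with alternating signs, exponents from 7 down to -7.
Step 2: Substitute t = -1. The i-th term has coefficient (-1)^i and exponent (m-i),
  so its value is (-1)^i * (-1)^(m-i) = (-1)^m = -1 for every i.
Step 3: All 15 terms equal -1, so Delta(-1) = 15 * (-1) = -15
Step 4: |Delta(-1)| = 15

15


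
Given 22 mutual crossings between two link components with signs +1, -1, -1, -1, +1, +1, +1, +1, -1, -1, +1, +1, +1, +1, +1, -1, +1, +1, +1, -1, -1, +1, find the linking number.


Step 1: Count positive crossings: 14
Step 2: Count negative crossings: 8
Step 3: Sum of signs = 14 - 8 = 6
Step 4: Linking number = sum/2 = 6/2 = 3

3


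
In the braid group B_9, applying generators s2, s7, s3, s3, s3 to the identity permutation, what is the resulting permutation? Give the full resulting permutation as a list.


Starting with identity [1, 2, 3, 4, 5, 6, 7, 8, 9].
Apply generators in sequence:
  After s2: [1, 3, 2, 4, 5, 6, 7, 8, 9]
  After s7: [1, 3, 2, 4, 5, 6, 8, 7, 9]
  After s3: [1, 3, 4, 2, 5, 6, 8, 7, 9]
  After s3: [1, 3, 2, 4, 5, 6, 8, 7, 9]
  After s3: [1, 3, 4, 2, 5, 6, 8, 7, 9]
Final permutation: [1, 3, 4, 2, 5, 6, 8, 7, 9]

[1, 3, 4, 2, 5, 6, 8, 7, 9]


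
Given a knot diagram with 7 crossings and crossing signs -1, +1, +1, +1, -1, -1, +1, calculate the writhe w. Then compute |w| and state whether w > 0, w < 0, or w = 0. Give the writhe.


Step 1: Count positive crossings (+1).
Positive crossings: 4
Step 2: Count negative crossings (-1).
Negative crossings: 3
Step 3: Writhe = (positive) - (negative)
w = 4 - 3 = 1
Step 4: |w| = 1, and w is positive

1


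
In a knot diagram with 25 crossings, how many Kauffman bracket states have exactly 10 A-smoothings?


We choose which 10 of 25 crossings get A-smoothings.
C(25, 10) = 25! / (10! * 15!)
= 3268760

3268760


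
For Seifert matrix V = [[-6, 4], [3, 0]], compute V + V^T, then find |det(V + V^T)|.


Step 1: Form V + V^T where V = [[-6, 4], [3, 0]]
  V^T = [[-6, 3], [4, 0]]
  V + V^T = [[-12, 7], [7, 0]]
Step 2: det(V + V^T) = (-12)*0 - 7*7
  = 0 - 49 = -49
Step 3: Knot determinant = |det(V + V^T)| = |-49| = 49

49


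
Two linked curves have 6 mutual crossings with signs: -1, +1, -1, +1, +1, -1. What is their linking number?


Step 1: Count positive crossings: 3
Step 2: Count negative crossings: 3
Step 3: Sum of signs = 3 - 3 = 0
Step 4: Linking number = sum/2 = 0/2 = 0

0


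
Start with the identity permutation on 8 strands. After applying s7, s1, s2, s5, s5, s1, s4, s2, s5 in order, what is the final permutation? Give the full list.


Starting with identity [1, 2, 3, 4, 5, 6, 7, 8].
Apply generators in sequence:
  After s7: [1, 2, 3, 4, 5, 6, 8, 7]
  After s1: [2, 1, 3, 4, 5, 6, 8, 7]
  After s2: [2, 3, 1, 4, 5, 6, 8, 7]
  After s5: [2, 3, 1, 4, 6, 5, 8, 7]
  After s5: [2, 3, 1, 4, 5, 6, 8, 7]
  After s1: [3, 2, 1, 4, 5, 6, 8, 7]
  After s4: [3, 2, 1, 5, 4, 6, 8, 7]
  After s2: [3, 1, 2, 5, 4, 6, 8, 7]
  After s5: [3, 1, 2, 5, 6, 4, 8, 7]
Final permutation: [3, 1, 2, 5, 6, 4, 8, 7]

[3, 1, 2, 5, 6, 4, 8, 7]


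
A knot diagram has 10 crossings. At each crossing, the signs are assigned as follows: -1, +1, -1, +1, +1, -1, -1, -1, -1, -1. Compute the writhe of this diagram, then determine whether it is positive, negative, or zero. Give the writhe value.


Step 1: Count positive crossings (+1).
Positive crossings: 3
Step 2: Count negative crossings (-1).
Negative crossings: 7
Step 3: Writhe = (positive) - (negative)
w = 3 - 7 = -4
Step 4: |w| = 4, and w is negative

-4


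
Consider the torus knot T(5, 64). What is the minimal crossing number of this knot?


For a torus knot T(p, q) with gcd(p,q)=1,
the crossing number is min(p*(q-1), q*(p-1)).
p*(q-1) = 5*63 = 315
q*(p-1) = 64*4 = 256
min(315, 256) = 256

256


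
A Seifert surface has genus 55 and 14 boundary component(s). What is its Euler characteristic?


chi = 2 - 2g - b
= 2 - 2*55 - 14
= 2 - 110 - 14 = -122

-122


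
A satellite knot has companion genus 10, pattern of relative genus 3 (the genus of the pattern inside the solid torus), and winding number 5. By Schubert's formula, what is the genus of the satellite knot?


Schubert: g(satellite) = g_rel(pattern) + |winding| * g(companion),
where g_rel(pattern) is the genus of the pattern relative to the solid torus.
= 3 + 5 * 10
= 3 + 50 = 53

53


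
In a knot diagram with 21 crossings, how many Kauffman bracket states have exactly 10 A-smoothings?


We choose which 10 of 21 crossings get A-smoothings.
C(21, 10) = 21! / (10! * 11!)
= 352716

352716


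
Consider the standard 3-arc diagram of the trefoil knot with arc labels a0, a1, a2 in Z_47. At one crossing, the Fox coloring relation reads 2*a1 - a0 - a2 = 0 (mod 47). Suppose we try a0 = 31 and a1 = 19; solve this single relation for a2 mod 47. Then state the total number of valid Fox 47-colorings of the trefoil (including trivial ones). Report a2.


Step 1: Apply the given crossing relation 2*a1 - a0 - a2 = 0 (mod 47).
  a2 = 2*a1 - a0 mod 47
  a2 = 2*19 - 31 mod 47
  a2 = 38 - 31 mod 47
  a2 = 7 mod 47 = 7
Step 2: The trefoil has determinant 3.
  Number of Fox p-colorings (p prime) is p^2 if p = 3, else p.
  Since 47 does not divide 3, only trivial (constant) colorings exist.
  (So the trial a0 = 31, a1 = 19 with a0 != a1 does NOT extend to a valid coloring of the whole trefoil: the other two crossing relations require 3*(a1 - a0) = 0 (mod 47), which fails.)
  Total colorings = 47
Step 3: a2 = 7, total Fox 47-colorings = 47

7


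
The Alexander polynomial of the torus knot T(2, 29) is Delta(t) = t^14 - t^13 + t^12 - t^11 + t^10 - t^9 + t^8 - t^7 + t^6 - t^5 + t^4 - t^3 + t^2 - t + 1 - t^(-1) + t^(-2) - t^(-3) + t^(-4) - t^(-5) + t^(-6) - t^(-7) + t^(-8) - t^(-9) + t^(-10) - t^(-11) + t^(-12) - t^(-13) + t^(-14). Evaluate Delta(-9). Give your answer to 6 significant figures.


Substituting t = -9 into Delta(t) = t^14 - t^13 + t^12 - t^11 + t^10 - t^9 + t^8 - t^7 + t^6 - t^5 + t^4 - t^3 + t^2 - t + 1 - t^(-1) + t^(-2) - t^(-3) + t^(-4) - t^(-5) + t^(-6) - t^(-7) + t^(-8) - t^(-9) + t^(-10) - t^(-11) + t^(-12) - t^(-13) + t^(-14):
Term values: (22876792454961) + (2541865828329) + (282429536481) + (31381059609) + (3486784401) + (387420489) + (43046721) + (4782969) + (531441) + (59049) + (6561) + (729) + (81) + (9) + (1) + (0.111111) + (0.0123457) + (0.00137174) + (0.000152416) + (1.69351e-05) + (1.88168e-06) + (2.09075e-07) + (2.32306e-08) + (2.58117e-09) + (2.86797e-10) + (3.18664e-11) + (3.54071e-12) + (3.93412e-13) + (4.37124e-14)
Sum = 2.573639151e+13
Rounded to 6 significant figures: 2.57364e+13

2.57364e+13


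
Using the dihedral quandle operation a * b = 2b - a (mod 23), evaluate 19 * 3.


19 * 3 = 2*3 - 19 mod 23
= 6 - 19 mod 23
= -13 mod 23 = 10

10


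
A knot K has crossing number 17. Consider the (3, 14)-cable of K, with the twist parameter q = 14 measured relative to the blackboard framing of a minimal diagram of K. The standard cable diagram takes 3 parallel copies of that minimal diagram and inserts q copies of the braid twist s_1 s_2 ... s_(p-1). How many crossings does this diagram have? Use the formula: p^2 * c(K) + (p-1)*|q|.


Step 1: Each of the c(K) crossings of the companion diagram becomes p*p = p^2 crossings among the p parallel strands, and each of the |q| twists s_1 s_2 ... s_(p-1) adds (p-1) crossings.
  Crossings = p^2 * c(K) + (p-1)*|q|
Step 2: = 3^2 * 17 + (3-1)*14
Step 3: = 9*17 + 2*14
Step 4: = 153 + 28 = 181

181


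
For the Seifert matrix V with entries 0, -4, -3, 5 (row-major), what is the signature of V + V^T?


Step 1: V + V^T = [[0, -7], [-7, 10]]
Step 2: trace = 10, det = -49
Step 3: Discriminant = 10^2 - 4*(-49) = 296
Step 4: Eigenvalues: 13.6023, -3.60233
Step 5: Signature = (# positive eigenvalues) - (# negative eigenvalues) = 0

0


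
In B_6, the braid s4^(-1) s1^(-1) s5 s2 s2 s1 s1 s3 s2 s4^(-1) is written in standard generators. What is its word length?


The word length counts the number of generators (including inverses).
Listing each generator: s4^(-1), s1^(-1), s5, s2, s2, s1, s1, s3, s2, s4^(-1)
There are 10 generators in this braid word.

10


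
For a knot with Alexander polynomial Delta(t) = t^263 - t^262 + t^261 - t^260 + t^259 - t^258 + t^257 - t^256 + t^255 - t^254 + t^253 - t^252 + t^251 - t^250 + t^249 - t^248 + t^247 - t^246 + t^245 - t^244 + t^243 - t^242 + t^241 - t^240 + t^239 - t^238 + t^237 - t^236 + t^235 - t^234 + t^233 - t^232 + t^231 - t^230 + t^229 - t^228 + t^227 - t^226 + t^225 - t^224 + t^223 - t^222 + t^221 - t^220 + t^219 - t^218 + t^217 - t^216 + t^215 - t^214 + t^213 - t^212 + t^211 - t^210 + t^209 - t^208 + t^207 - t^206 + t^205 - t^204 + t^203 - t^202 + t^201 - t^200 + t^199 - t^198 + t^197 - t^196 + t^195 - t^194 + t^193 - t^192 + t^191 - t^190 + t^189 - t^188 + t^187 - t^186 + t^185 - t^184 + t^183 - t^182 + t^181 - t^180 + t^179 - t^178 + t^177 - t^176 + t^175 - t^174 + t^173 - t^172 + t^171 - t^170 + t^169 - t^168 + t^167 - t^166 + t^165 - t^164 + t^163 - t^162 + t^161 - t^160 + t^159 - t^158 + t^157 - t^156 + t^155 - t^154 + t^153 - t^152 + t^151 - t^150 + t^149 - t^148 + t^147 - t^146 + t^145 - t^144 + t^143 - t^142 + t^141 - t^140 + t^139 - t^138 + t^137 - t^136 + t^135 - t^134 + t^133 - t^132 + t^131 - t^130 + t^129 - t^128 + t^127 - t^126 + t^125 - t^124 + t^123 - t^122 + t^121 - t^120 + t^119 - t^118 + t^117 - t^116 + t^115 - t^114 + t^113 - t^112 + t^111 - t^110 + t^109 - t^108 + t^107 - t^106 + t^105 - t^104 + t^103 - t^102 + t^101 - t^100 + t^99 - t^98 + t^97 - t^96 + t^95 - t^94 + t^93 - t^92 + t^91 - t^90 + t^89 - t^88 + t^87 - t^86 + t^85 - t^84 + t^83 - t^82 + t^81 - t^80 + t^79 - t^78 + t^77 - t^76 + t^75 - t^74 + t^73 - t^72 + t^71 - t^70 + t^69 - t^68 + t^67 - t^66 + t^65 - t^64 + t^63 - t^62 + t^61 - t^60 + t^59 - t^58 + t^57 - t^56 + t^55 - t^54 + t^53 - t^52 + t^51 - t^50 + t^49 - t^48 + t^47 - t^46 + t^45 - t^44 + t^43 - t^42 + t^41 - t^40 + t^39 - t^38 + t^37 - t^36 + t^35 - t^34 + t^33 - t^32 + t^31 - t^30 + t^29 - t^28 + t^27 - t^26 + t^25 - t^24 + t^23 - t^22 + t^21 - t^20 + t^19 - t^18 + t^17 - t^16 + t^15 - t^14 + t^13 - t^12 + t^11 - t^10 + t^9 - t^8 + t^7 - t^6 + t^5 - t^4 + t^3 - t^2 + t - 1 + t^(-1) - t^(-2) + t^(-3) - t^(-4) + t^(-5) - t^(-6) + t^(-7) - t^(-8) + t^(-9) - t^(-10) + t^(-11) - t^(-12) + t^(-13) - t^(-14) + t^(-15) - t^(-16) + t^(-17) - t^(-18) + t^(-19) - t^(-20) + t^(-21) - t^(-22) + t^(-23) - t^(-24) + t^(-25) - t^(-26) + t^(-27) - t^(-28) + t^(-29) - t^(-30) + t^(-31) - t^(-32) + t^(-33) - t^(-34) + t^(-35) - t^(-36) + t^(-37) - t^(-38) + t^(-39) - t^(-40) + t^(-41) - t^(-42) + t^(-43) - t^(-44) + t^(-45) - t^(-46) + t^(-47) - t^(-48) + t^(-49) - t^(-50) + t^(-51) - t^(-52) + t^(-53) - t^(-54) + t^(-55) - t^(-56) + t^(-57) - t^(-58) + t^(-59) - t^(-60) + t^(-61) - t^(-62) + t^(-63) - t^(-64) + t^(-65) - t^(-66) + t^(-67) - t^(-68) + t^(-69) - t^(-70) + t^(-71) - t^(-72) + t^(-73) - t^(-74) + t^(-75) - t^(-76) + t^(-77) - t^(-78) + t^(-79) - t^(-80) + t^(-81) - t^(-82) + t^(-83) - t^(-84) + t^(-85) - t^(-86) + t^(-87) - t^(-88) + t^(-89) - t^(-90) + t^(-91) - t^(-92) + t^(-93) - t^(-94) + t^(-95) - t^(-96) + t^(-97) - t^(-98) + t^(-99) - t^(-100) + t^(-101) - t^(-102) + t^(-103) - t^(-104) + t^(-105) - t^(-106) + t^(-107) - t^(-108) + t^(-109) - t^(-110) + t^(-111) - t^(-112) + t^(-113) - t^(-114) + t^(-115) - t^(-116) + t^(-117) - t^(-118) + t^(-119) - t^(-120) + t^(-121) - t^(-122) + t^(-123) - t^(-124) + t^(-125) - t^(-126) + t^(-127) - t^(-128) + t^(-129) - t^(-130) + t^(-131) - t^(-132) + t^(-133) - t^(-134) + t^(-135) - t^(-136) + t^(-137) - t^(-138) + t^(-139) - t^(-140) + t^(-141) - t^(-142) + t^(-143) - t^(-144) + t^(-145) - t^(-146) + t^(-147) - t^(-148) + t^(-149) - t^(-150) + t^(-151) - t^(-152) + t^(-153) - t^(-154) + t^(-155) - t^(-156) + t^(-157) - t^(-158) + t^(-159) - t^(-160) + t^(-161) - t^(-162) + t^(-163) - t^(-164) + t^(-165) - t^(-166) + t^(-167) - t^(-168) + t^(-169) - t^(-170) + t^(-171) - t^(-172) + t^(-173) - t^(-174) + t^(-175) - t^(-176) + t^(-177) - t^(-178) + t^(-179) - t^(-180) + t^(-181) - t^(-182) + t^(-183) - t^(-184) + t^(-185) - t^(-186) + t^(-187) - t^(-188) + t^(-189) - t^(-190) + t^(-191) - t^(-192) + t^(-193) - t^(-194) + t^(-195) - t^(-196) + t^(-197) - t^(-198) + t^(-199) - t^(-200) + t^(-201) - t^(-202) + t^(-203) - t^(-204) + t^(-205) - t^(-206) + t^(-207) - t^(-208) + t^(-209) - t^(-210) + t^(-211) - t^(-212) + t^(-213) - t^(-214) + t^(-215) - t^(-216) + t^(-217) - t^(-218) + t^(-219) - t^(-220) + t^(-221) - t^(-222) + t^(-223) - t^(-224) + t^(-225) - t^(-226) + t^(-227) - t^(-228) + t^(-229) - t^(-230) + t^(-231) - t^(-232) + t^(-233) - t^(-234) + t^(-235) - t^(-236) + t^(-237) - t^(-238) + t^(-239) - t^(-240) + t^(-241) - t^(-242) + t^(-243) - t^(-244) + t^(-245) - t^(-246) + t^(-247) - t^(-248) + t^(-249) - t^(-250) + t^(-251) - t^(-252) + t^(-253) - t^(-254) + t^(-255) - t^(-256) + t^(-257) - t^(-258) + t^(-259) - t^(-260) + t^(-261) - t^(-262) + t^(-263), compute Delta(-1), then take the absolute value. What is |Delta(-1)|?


Step 1: The polynomial has 527 terms with alternating signs, exponents from 263 down to -263.
Step 2: Substitute t = -1. The i-th term has coefficient (-1)^i and exponent (m-i),
  so its value is (-1)^i * (-1)^(m-i) = (-1)^m = -1 for every i.
Step 3: All 527 terms equal -1, so Delta(-1) = 527 * (-1) = -527
Step 4: |Delta(-1)| = 527

527


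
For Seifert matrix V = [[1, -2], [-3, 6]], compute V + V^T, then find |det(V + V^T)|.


Step 1: Form V + V^T where V = [[1, -2], [-3, 6]]
  V^T = [[1, -3], [-2, 6]]
  V + V^T = [[2, -5], [-5, 12]]
Step 2: det(V + V^T) = 2*12 - (-5)*(-5)
  = 24 - 25 = -1
Step 3: Knot determinant = |det(V + V^T)| = |-1| = 1

1


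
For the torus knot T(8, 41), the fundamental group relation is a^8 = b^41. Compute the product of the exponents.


The relation is a^8 = b^41.
Product of exponents = 8 * 41
= 328

328


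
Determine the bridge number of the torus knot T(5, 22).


The bridge number of T(p,q) is min(p,q).
min(5, 22) = 5

5


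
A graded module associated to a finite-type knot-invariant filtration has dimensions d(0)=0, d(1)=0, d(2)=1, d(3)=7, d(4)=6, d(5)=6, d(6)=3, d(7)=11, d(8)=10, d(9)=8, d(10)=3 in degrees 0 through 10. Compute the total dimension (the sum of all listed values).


Total dimension = d(0) + d(1) + ... + d(10)
= 0 + 0 + 1 + 7 + 6 + 6 + 3 + 11 + 10 + 8 + 3
= 55

55


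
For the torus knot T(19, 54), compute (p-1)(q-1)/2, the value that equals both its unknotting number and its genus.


For a torus knot T(p,q), both the unknotting number and genus equal (p-1)(q-1)/2.
= (19-1)(54-1)/2
= 18*53/2
= 954/2 = 477

477


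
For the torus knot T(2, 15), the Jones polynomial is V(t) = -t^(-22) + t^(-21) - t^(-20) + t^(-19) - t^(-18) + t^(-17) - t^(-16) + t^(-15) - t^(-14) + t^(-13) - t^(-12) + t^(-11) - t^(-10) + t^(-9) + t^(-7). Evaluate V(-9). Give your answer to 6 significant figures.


Substituting t = -9 into V(t) = -t^(-22) + t^(-21) - t^(-20) + t^(-19) - t^(-18) + t^(-17) - t^(-16) + t^(-15) - t^(-14) + t^(-13) - t^(-12) + t^(-11) - t^(-10) + t^(-9) + t^(-7):
  (-)t^(-22) = -1.01546e-21
  (+)t^(-21) = -9.13918e-21
  (-)t^(-20) = -8.22526e-20
  (+)t^(-19) = -7.40274e-19
  (-)t^(-18) = -6.66246e-18
  (+)t^(-17) = -5.99622e-17
  (-)t^(-16) = -5.3966e-16
  (+)t^(-15) = -4.85694e-15
  (-)t^(-14) = -4.37124e-14
  (+)t^(-13) = -3.93412e-13
  (-)t^(-12) = -3.54071e-12
  (+)t^(-11) = -3.18664e-11
  (-)t^(-10) = -2.86797e-10
  (+)t^(-9) = -2.58117e-09
  (+)t^(-7) = -2.09075e-07
Sum = (-1.01546e-21) + (-9.13918e-21) + (-8.22526e-20) + (-7.40274e-19) + (-6.66246e-18) + (-5.99622e-17) + (-5.3966e-16) + (-4.85694e-15) + (-4.37124e-14) + (-3.93412e-13) + (-3.54071e-12) + (-3.18664e-11) + (-2.86797e-10) + (-2.58117e-09) + (-2.09075e-07)
= -2.119789798e-07
Rounded to 6 significant figures: -2.11979e-07

-2.11979e-07


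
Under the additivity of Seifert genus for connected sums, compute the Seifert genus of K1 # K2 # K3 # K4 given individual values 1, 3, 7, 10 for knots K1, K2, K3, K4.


The Seifert genus is additive under connected sum.
Seifert genus(K1 # K2 # K3 # K4) = (1) + (3) + (7) + (10)
= 21

21


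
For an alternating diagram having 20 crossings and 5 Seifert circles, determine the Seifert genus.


For alternating knots, g = (c - s + 1)/2.
= (20 - 5 + 1)/2
= 16/2 = 8

8


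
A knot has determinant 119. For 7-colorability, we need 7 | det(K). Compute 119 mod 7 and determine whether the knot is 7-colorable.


Step 1: A knot is p-colorable if and only if p divides its determinant.
Step 2: Compute 119 mod 7.
119 = 17 * 7 + 0
Step 3: 119 mod 7 = 0
Step 4: The knot is 7-colorable: yes

0


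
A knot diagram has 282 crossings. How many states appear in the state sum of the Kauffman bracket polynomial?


Each crossing contributes 2 choices (A-smoothing or B-smoothing).
Total states = 2^282 = 7770675568902916283677847627294075626569627356208558085007249638955617140820833992704

7770675568902916283677847627294075626569627356208558085007249638955617140820833992704


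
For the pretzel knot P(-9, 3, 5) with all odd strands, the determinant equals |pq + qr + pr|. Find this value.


Step 1: Compute pq + qr + pr.
pq = (-9)*3 = -27
qr = 3*5 = 15
pr = (-9)*5 = -45
pq + qr + pr = -27 + 15 + (-45) = -57
Step 2: Take absolute value.
det(P(-9,3,5)) = |-57| = 57

57


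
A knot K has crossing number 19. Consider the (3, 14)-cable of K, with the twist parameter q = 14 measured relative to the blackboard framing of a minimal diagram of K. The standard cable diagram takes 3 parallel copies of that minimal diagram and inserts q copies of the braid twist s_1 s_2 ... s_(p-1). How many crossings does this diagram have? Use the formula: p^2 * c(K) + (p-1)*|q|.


Step 1: Each of the c(K) crossings of the companion diagram becomes p*p = p^2 crossings among the p parallel strands, and each of the |q| twists s_1 s_2 ... s_(p-1) adds (p-1) crossings.
  Crossings = p^2 * c(K) + (p-1)*|q|
Step 2: = 3^2 * 19 + (3-1)*14
Step 3: = 9*19 + 2*14
Step 4: = 171 + 28 = 199

199


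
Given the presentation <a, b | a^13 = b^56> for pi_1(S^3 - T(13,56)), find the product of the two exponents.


The relation is a^13 = b^56.
Product of exponents = 13 * 56
= 728

728


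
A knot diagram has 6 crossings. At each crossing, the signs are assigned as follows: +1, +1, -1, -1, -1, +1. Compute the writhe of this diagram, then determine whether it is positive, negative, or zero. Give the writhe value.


Step 1: Count positive crossings (+1).
Positive crossings: 3
Step 2: Count negative crossings (-1).
Negative crossings: 3
Step 3: Writhe = (positive) - (negative)
w = 3 - 3 = 0
Step 4: |w| = 0, and w is zero

0


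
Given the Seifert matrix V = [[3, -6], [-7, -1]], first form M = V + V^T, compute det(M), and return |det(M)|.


Step 1: Form V + V^T where V = [[3, -6], [-7, -1]]
  V^T = [[3, -7], [-6, -1]]
  V + V^T = [[6, -13], [-13, -2]]
Step 2: det(V + V^T) = 6*(-2) - (-13)*(-13)
  = -12 - 169 = -181
Step 3: Knot determinant = |det(V + V^T)| = |-181| = 181

181


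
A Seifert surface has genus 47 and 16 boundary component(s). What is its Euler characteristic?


chi = 2 - 2g - b
= 2 - 2*47 - 16
= 2 - 94 - 16 = -108

-108
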